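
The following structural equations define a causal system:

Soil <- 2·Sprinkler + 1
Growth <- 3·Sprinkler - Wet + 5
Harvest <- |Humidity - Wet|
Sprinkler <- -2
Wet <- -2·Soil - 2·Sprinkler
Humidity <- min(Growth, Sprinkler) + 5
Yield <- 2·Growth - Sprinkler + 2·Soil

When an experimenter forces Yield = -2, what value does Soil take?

do(Yield=-2) replaces the equation Yield <- 2·Growth - Sprinkler + 2·Soil with the constant Yield = -2.
Soil is not downstream of the intervention, so its value is determined by the original equations.
Soil = 2·Sprinkler + 1  [with Sprinkler=-2]  = -3

-3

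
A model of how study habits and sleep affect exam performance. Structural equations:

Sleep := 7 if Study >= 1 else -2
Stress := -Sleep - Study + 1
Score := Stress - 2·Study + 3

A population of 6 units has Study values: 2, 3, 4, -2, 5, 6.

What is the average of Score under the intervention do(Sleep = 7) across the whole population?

-12

The intervention sets Sleep=7 in all 6 units regardless of Study. Recomputing Score per unit gives -9, -12, -15, 3, -18, -21; average -12.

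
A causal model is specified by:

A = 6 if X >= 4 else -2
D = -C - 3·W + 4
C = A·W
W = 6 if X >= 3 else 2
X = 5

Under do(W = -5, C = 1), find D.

18

Setting W = -5, C = 1 by intervention discards those variables' equations.
D = -C - 3·W + 4  [with C=1, W=-5]  = 18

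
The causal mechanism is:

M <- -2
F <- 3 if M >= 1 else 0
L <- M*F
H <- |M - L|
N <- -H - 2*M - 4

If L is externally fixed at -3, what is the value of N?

-1

do(L=-3) replaces the equation L <- M*F with the constant L = -3.
H = |M - L|  [with M=-2, L=-3]  = 1
N = -H - 2*M - 4  [with H=1, M=-2]  = -1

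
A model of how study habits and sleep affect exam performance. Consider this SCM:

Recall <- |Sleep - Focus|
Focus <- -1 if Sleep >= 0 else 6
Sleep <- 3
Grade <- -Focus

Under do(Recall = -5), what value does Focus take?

-1

Under do(Recall=-5), the mechanism Recall <- |Sleep - Focus| is discarded; Recall is fixed at -5.
Since Focus is not a descendant of the intervened variable, it is unaffected.
Focus = -1 if Sleep >= 0 else 6  [with Sleep=3]  = -1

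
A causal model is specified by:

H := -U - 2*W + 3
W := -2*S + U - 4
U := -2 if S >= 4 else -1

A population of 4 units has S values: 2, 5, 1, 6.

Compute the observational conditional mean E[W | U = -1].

-8

Observing U=-1 restricts to units where U's equation naturally yields -1: S ∈ {2, 1}. In that subpopulation W = -9, -7, mean -8.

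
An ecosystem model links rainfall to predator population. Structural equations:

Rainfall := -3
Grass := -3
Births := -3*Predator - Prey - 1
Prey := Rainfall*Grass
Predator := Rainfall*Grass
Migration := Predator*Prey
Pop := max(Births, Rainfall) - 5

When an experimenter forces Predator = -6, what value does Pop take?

3

The intervention breaks the incoming arrows to Predator: Predator := Rainfall*Grass no longer applies, and Predator = -6.
Prey = Rainfall*Grass  [with Rainfall=-3, Grass=-3]  = 9
Births = -3*Predator - Prey - 1  [with Predator=-6, Prey=9]  = 8
Pop = max(Births, Rainfall) - 5  [with Births=8, Rainfall=-3]  = 3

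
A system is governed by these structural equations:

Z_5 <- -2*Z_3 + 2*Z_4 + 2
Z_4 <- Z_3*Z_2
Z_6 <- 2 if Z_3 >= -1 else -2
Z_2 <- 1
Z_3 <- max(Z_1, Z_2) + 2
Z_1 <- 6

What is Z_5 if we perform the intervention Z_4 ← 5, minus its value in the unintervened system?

-6

Intervening sets Z_4 = 5 and removes its equation (Z_4 <- Z_3*Z_2).
Z_3 = max(Z_1, Z_2) + 2  [with Z_1=6, Z_2=1]  = 8
Z_5 = -2*Z_3 + 2*Z_4 + 2  [with Z_3=8, Z_4=5]  = -4
Without intervention: Z_3 = max(Z_1, Z_2) + 2  [with Z_1=6, Z_2=1]  = 8; Z_4 = Z_3*Z_2  [with Z_3=8, Z_2=1]  = 8; Z_5 = -2*Z_3 + 2*Z_4 + 2  [with Z_3=8, Z_4=8]  = 2.
Change = -4 − 2 = -6.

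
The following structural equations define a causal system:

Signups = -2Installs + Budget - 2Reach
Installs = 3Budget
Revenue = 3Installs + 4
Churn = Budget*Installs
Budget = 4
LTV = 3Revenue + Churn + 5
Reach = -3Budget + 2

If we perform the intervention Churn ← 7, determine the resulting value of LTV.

132

Under do(Churn=7), the mechanism Churn = Budget*Installs is discarded; Churn is fixed at 7.
Installs = 3Budget  [with Budget=4]  = 12
Revenue = 3Installs + 4  [with Installs=12]  = 40
LTV = 3Revenue + Churn + 5  [with Revenue=40, Churn=7]  = 132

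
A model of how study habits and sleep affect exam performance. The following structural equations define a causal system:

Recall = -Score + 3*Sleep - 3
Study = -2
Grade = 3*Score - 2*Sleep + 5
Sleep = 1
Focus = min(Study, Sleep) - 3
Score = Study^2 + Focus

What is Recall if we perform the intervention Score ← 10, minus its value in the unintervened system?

Intervening sets Score = 10 and removes its equation (Score = Study^2 + Focus).
Recall = -Score + 3*Sleep - 3  [with Score=10, Sleep=1]  = -10
Without intervention: Focus = min(Study, Sleep) - 3  [with Study=-2, Sleep=1]  = -5; Score = Study^2 + Focus  [with Study=-2, Focus=-5]  = -1; Recall = -Score + 3*Sleep - 3  [with Score=-1, Sleep=1]  = 1.
Change = -10 − 1 = -11.

-11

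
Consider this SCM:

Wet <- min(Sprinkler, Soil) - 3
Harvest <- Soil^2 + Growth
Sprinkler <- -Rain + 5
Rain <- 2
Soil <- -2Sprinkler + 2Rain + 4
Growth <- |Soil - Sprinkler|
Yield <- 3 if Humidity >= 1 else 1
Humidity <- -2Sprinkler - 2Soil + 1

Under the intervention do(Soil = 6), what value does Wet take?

The intervention breaks the incoming arrows to Soil: Soil <- -2Sprinkler + 2Rain + 4 no longer applies, and Soil = 6.
Sprinkler = -Rain + 5  [with Rain=2]  = 3
Wet = min(Sprinkler, Soil) - 3  [with Sprinkler=3, Soil=6]  = 0

0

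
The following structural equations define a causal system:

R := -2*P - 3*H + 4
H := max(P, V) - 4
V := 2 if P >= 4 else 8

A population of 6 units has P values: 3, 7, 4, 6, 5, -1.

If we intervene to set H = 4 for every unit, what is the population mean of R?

-16

Under do(H=4), H's equation is replaced by H=4 for every unit. Per-unit R: -14, -22, -16, -20, -18, -6. Mean = -16.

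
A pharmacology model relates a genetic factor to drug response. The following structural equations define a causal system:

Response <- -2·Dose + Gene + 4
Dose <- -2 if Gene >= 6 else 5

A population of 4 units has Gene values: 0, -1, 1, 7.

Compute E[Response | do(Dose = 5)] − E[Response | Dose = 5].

1.75

do(Dose=5) breaks Dose's dependence on Gene. With Dose=5 fixed, Response across the units is -6, -7, -5, 1, mean -4.25.
E[Response|Dose=5] averages over only the 3 units with Dose=5 (Gene = 0, -1, 1): Response = -6, -7, -5, mean -6.
Difference = -4.25 − (-6) = 1.75.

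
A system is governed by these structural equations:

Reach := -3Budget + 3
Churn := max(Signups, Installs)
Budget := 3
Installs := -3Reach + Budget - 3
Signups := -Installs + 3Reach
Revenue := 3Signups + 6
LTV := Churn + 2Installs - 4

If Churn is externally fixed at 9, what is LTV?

Under do(Churn=9), the mechanism Churn := max(Signups, Installs) is discarded; Churn is fixed at 9.
Reach = -3Budget + 3  [with Budget=3]  = -6
Installs = -3Reach + Budget - 3  [with Reach=-6, Budget=3]  = 18
LTV = Churn + 2Installs - 4  [with Churn=9, Installs=18]  = 41

41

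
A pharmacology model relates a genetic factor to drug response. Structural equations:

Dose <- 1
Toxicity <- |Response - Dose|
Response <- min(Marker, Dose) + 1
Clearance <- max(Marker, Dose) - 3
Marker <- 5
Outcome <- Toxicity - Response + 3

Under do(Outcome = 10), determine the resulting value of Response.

2

do(Outcome=10) replaces the equation Outcome <- Toxicity - Response + 3 with the constant Outcome = 10.
Response is not downstream of the intervention, so its value is determined by the original equations.
Response = min(Marker, Dose) + 1  [with Marker=5, Dose=1]  = 2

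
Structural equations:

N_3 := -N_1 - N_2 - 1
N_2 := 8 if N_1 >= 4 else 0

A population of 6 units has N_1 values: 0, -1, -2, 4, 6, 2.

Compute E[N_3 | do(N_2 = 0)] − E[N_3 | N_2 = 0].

Under do(N_2=0), N_2's equation is replaced by N_2=0 for every unit. Per-unit N_3: -1, 0, 1, -5, -7, -3. Mean = -2.5.
Conditioning on N_2=0 selects the 4 unit(s) with N_1 ∈ {0, -1, -2, 2}. Their N_3 values: -1, 0, 1, -3. Mean = -0.75.
Difference = -2.5 − (-0.75) = -1.75.

-1.75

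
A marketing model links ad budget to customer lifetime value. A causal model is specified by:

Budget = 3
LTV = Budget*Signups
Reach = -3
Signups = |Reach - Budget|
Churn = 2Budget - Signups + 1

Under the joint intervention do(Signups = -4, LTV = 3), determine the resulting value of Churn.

11

The joint intervention fixes Signups = -4, LTV = 3, removing each variable's own equation.
Churn = 2Budget - Signups + 1  [with Budget=3, Signups=-4]  = 11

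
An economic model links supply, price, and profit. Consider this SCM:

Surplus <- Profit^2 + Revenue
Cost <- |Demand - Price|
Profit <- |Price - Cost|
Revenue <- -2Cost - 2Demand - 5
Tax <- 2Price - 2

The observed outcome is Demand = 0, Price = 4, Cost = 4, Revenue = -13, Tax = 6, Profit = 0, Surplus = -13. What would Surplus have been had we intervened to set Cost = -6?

107

The intervention breaks the incoming arrows to Cost: Cost <- |Demand - Price| no longer applies, and Cost = -6.
Revenue = -2Cost - 2Demand - 5  [with Cost=-6, Demand=0]  = 7
Profit = |Price - Cost|  [with Price=4, Cost=-6]  = 10
Surplus = Profit^2 + Revenue  [with Profit=10, Revenue=7]  = 107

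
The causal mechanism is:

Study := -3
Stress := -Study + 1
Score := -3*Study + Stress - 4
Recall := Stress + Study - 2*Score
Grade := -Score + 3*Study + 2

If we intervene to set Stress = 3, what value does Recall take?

Under do(Stress=3), the mechanism Stress := -Study + 1 is discarded; Stress is fixed at 3.
Score = -3*Study + Stress - 4  [with Study=-3, Stress=3]  = 8
Recall = Stress + Study - 2*Score  [with Stress=3, Study=-3, Score=8]  = -16

-16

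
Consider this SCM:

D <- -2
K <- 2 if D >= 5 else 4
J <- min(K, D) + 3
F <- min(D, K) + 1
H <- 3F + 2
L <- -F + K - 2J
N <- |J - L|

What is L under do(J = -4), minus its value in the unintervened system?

The intervention breaks the incoming arrows to J: J <- min(K, D) + 3 no longer applies, and J = -4.
K = 2 if D >= 5 else 4  [with D=-2]  = 4
F = min(D, K) + 1  [with D=-2, K=4]  = -1
L = -F + K - 2J  [with F=-1, K=4, J=-4]  = 13
Without intervention: K = 2 if D >= 5 else 4  [with D=-2]  = 4; J = min(K, D) + 3  [with K=4, D=-2]  = 1; F = min(D, K) + 1  [with D=-2, K=4]  = -1; L = -F + K - 2J  [with F=-1, K=4, J=1]  = 3.
Change = 13 − 3 = 10.

10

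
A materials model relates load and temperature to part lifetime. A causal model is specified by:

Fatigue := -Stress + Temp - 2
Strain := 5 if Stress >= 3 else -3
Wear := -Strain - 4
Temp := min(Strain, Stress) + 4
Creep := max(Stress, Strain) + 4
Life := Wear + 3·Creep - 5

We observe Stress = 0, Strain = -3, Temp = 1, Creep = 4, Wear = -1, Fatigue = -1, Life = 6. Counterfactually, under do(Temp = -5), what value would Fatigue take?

-7

The intervention breaks the incoming arrows to Temp: Temp := min(Strain, Stress) + 4 no longer applies, and Temp = -5.
Fatigue = -Stress + Temp - 2  [with Stress=0, Temp=-5]  = -7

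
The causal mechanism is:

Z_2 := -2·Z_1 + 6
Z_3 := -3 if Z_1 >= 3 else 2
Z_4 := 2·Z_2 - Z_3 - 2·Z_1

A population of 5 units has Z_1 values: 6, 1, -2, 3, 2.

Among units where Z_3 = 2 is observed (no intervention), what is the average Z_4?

Conditioning on Z_3=2 selects the 3 unit(s) with Z_1 ∈ {1, -2, 2}. Their Z_4 values: 4, 22, -2. Mean = 8.

8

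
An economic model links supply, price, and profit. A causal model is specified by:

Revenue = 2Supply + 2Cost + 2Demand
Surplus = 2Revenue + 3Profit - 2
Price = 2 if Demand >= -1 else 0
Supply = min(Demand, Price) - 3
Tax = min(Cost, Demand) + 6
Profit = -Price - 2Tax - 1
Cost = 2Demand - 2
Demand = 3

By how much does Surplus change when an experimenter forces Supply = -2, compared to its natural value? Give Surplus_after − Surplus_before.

The intervention breaks the incoming arrows to Supply: Supply = min(Demand, Price) - 3 no longer applies, and Supply = -2.
Price = 2 if Demand >= -1 else 0  [with Demand=3]  = 2
Cost = 2Demand - 2  [with Demand=3]  = 4
Revenue = 2Supply + 2Cost + 2Demand  [with Supply=-2, Cost=4, Demand=3]  = 10
Tax = min(Cost, Demand) + 6  [with Cost=4, Demand=3]  = 9
Profit = -Price - 2Tax - 1  [with Price=2, Tax=9]  = -21
Surplus = 2Revenue + 3Profit - 2  [with Revenue=10, Profit=-21]  = -45
Without intervention: Price = 2 if Demand >= -1 else 0  [with Demand=3]  = 2; Supply = min(Demand, Price) - 3  [with Demand=3, Price=2]  = -1; Cost = 2Demand - 2  [with Demand=3]  = 4; Revenue = 2Supply + 2Cost + 2Demand  [with Supply=-1, Cost=4, Demand=3]  = 12; Tax = min(Cost, Demand) + 6  [with Cost=4, Demand=3]  = 9; Profit = -Price - 2Tax - 1  [with Price=2, Tax=9]  = -21; Surplus = 2Revenue + 3Profit - 2  [with Revenue=12, Profit=-21]  = -41.
Change = -45 − (-41) = -4.

-4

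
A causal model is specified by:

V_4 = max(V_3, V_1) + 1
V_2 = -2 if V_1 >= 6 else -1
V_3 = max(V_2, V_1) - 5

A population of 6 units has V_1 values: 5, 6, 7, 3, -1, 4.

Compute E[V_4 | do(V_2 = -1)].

5

do(V_2=-1) breaks V_2's dependence on V_1. With V_2=-1 fixed, V_4 across the units is 6, 7, 8, 4, 0, 5, mean 5.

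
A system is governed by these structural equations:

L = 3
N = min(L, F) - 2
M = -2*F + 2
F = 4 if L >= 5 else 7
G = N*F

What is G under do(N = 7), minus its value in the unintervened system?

do(N=7) replaces the equation N = min(L, F) - 2 with the constant N = 7.
F = 4 if L >= 5 else 7  [with L=3]  = 7
G = N*F  [with N=7, F=7]  = 49
Without intervention: F = 4 if L >= 5 else 7  [with L=3]  = 7; N = min(L, F) - 2  [with L=3, F=7]  = 1; G = N*F  [with N=1, F=7]  = 7.
Change = 49 − 7 = 42.

42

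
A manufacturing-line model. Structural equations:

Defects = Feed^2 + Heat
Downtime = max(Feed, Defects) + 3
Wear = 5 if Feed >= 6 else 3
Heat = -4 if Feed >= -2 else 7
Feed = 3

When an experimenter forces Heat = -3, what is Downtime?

do(Heat=-3) replaces the equation Heat = -4 if Feed >= -2 else 7 with the constant Heat = -3.
Defects = Feed^2 + Heat  [with Feed=3, Heat=-3]  = 6
Downtime = max(Feed, Defects) + 3  [with Feed=3, Defects=6]  = 9

9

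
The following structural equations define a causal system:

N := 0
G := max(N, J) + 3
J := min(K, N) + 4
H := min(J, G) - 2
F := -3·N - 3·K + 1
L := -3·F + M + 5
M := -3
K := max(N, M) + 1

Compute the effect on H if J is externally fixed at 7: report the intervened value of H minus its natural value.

do(J=7) replaces the equation J := min(K, N) + 4 with the constant J = 7.
G = max(N, J) + 3  [with N=0, J=7]  = 10
H = min(J, G) - 2  [with J=7, G=10]  = 5
Without intervention: K = max(N, M) + 1  [with N=0, M=-3]  = 1; J = min(K, N) + 4  [with K=1, N=0]  = 4; G = max(N, J) + 3  [with N=0, J=4]  = 7; H = min(J, G) - 2  [with J=4, G=7]  = 2.
Change = 5 − 2 = 3.

3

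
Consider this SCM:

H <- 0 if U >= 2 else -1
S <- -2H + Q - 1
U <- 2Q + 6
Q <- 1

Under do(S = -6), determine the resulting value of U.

The intervention breaks the incoming arrows to S: S <- -2H + Q - 1 no longer applies, and S = -6.
Since U is not a descendant of the intervened variable, it is unaffected.
U = 2Q + 6  [with Q=1]  = 8

8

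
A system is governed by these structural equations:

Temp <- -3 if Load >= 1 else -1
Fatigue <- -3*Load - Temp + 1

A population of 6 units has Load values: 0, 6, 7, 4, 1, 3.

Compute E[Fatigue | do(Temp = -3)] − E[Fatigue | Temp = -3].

2.1

Under do(Temp=-3), Temp's equation is replaced by Temp=-3 for every unit. Per-unit Fatigue: 4, -14, -17, -8, 1, -5. Mean = -6.5.
E[Fatigue|Temp=-3] averages over only the 5 units with Temp=-3 (Load = 6, 7, 4, 1, 3): Fatigue = -14, -17, -8, 1, -5, mean -8.6.
Difference = -6.5 − (-8.6) = 2.1.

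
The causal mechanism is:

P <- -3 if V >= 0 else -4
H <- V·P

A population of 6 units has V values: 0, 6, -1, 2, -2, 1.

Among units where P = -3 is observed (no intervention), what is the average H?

-6.75

E[H|P=-3] averages over only the 4 units with P=-3 (V = 0, 6, 2, 1): H = 0, -18, -6, -3, mean -6.75.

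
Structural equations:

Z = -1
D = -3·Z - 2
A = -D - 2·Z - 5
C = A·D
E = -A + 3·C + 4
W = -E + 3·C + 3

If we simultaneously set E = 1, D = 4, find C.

-28

Setting E = 1, D = 4 by intervention discards those variables' equations.
A = -D - 2·Z - 5  [with D=4, Z=-1]  = -7
C = A·D  [with A=-7, D=4]  = -28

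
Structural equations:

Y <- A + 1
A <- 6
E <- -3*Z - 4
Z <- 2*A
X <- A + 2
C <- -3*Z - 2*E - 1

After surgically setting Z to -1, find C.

Under do(Z=-1), the mechanism Z <- 2*A is discarded; Z is fixed at -1.
E = -3*Z - 4  [with Z=-1]  = -1
C = -3*Z - 2*E - 1  [with Z=-1, E=-1]  = 4

4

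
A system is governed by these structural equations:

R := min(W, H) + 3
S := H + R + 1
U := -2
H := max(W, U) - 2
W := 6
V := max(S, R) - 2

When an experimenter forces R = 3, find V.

Under do(R=3), the mechanism R := min(W, H) + 3 is discarded; R is fixed at 3.
H = max(W, U) - 2  [with W=6, U=-2]  = 4
S = H + R + 1  [with H=4, R=3]  = 8
V = max(S, R) - 2  [with S=8, R=3]  = 6

6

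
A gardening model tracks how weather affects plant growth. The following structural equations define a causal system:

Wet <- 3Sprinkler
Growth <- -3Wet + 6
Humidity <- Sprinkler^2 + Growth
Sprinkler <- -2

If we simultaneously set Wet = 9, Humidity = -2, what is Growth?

-21

The joint intervention fixes Wet = 9, Humidity = -2, removing each variable's own equation.
Growth = -3Wet + 6  [with Wet=9]  = -21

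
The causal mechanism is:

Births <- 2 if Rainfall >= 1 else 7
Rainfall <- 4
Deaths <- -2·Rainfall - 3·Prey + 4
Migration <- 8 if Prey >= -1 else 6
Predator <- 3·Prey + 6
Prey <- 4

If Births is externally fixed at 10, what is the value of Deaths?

-16

Intervening sets Births = 10 and removes its equation (Births <- 2 if Rainfall >= 1 else 7).
No directed path runs from Births to Deaths, so Deaths keeps its natural value.
Deaths = -2·Rainfall - 3·Prey + 4  [with Rainfall=4, Prey=4]  = -16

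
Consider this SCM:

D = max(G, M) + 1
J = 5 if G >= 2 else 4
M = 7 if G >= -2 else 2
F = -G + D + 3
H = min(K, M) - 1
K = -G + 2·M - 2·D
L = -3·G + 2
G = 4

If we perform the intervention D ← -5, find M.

Under do(D=-5), the mechanism D = max(G, M) + 1 is discarded; D is fixed at -5.
Since M is not a descendant of the intervened variable, it is unaffected.
M = 7 if G >= -2 else 2  [with G=4]  = 7

7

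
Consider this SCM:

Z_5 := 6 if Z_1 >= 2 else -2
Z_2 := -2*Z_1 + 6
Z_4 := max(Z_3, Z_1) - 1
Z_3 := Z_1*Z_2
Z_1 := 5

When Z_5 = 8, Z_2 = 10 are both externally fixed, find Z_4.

Setting Z_5 = 8, Z_2 = 10 by intervention discards those variables' equations.
Z_3 = Z_1*Z_2  [with Z_1=5, Z_2=10]  = 50
Z_4 = max(Z_3, Z_1) - 1  [with Z_3=50, Z_1=5]  = 49

49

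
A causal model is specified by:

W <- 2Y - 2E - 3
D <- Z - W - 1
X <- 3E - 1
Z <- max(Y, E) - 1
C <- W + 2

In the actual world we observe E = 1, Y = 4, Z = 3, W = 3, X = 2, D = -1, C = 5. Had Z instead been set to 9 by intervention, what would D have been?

The intervention breaks the incoming arrows to Z: Z <- max(Y, E) - 1 no longer applies, and Z = 9.
W = 2Y - 2E - 3  [with Y=4, E=1]  = 3
D = Z - W - 1  [with Z=9, W=3]  = 5

5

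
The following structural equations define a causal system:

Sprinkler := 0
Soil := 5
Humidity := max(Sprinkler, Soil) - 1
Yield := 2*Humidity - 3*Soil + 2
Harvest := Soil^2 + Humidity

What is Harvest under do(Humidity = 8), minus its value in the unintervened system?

4

do(Humidity=8) replaces the equation Humidity := max(Sprinkler, Soil) - 1 with the constant Humidity = 8.
Harvest = Soil^2 + Humidity  [with Soil=5, Humidity=8]  = 33
Without intervention: Humidity = max(Sprinkler, Soil) - 1  [with Sprinkler=0, Soil=5]  = 4; Harvest = Soil^2 + Humidity  [with Soil=5, Humidity=4]  = 29.
Change = 33 − 29 = 4.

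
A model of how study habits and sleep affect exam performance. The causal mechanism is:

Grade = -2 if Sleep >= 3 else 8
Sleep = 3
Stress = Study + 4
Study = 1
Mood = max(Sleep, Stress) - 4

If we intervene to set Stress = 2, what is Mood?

-1

The intervention breaks the incoming arrows to Stress: Stress = Study + 4 no longer applies, and Stress = 2.
Mood = max(Sleep, Stress) - 4  [with Sleep=3, Stress=2]  = -1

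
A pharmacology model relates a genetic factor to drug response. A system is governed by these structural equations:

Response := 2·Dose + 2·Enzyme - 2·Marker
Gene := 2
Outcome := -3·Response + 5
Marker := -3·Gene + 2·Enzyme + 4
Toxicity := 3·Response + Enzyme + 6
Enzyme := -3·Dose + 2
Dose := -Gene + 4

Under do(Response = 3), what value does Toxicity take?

The intervention breaks the incoming arrows to Response: Response := 2·Dose + 2·Enzyme - 2·Marker no longer applies, and Response = 3.
Dose = -Gene + 4  [with Gene=2]  = 2
Enzyme = -3·Dose + 2  [with Dose=2]  = -4
Toxicity = 3·Response + Enzyme + 6  [with Response=3, Enzyme=-4]  = 11

11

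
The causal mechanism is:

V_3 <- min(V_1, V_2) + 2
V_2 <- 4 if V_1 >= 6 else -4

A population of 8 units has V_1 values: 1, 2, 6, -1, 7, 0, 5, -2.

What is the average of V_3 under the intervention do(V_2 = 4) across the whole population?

3.5

The intervention sets V_2=4 in all 8 units regardless of V_1. Recomputing V_3 per unit gives 3, 4, 6, 1, 6, 2, 6, 0; average 3.5.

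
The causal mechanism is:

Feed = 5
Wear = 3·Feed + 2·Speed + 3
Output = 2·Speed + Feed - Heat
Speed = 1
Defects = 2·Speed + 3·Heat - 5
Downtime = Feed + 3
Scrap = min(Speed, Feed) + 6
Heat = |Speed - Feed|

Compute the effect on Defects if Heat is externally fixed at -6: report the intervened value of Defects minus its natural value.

-30

do(Heat=-6) replaces the equation Heat = |Speed - Feed| with the constant Heat = -6.
Defects = 2·Speed + 3·Heat - 5  [with Speed=1, Heat=-6]  = -21
Without intervention: Heat = |Speed - Feed|  [with Speed=1, Feed=5]  = 4; Defects = 2·Speed + 3·Heat - 5  [with Speed=1, Heat=4]  = 9.
Change = -21 − 9 = -30.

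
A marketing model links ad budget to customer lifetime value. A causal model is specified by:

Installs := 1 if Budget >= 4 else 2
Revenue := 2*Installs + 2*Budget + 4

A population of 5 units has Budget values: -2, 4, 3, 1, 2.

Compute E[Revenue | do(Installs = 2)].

11.2

Every unit gets Installs=2 under the intervention. Revenue values become 4, 16, 14, 10, 12; E[Revenue|do(Installs=2)] = 11.2.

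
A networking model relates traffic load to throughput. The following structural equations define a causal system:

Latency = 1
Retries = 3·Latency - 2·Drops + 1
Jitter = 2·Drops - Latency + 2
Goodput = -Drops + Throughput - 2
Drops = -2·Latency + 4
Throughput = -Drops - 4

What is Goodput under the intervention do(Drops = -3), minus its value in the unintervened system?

Under do(Drops=-3), the mechanism Drops = -2·Latency + 4 is discarded; Drops is fixed at -3.
Throughput = -Drops - 4  [with Drops=-3]  = -1
Goodput = -Drops + Throughput - 2  [with Drops=-3, Throughput=-1]  = 0
Without intervention: Drops = -2·Latency + 4  [with Latency=1]  = 2; Throughput = -Drops - 4  [with Drops=2]  = -6; Goodput = -Drops + Throughput - 2  [with Drops=2, Throughput=-6]  = -10.
Change = 0 − (-10) = 10.

10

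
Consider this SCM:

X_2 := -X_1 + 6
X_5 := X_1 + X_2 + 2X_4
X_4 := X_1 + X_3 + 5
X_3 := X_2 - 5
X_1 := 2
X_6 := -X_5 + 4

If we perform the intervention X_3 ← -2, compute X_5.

16

do(X_3=-2) replaces the equation X_3 := X_2 - 5 with the constant X_3 = -2.
X_2 = -X_1 + 6  [with X_1=2]  = 4
X_4 = X_1 + X_3 + 5  [with X_1=2, X_3=-2]  = 5
X_5 = X_1 + X_2 + 2X_4  [with X_1=2, X_2=4, X_4=5]  = 16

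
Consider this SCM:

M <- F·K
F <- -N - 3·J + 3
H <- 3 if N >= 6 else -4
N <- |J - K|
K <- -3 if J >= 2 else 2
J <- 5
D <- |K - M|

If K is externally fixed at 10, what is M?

-170

do(K=10) replaces the equation K <- -3 if J >= 2 else 2 with the constant K = 10.
N = |J - K|  [with J=5, K=10]  = 5
F = -N - 3·J + 3  [with N=5, J=5]  = -17
M = F·K  [with F=-17, K=10]  = -170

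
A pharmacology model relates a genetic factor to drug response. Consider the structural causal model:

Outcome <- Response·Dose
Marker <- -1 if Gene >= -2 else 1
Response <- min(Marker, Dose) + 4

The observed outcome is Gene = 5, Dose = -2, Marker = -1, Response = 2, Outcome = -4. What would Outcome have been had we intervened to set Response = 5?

-10

Intervening sets Response = 5 and removes its equation (Response <- min(Marker, Dose) + 4).
Outcome = Response·Dose  [with Response=5, Dose=-2]  = -10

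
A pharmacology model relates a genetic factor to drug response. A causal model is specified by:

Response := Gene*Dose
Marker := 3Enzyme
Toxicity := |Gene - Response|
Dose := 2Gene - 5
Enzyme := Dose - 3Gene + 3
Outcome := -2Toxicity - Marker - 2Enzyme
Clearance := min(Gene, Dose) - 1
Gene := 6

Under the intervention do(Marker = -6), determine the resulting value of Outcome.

-50

do(Marker=-6) replaces the equation Marker := 3Enzyme with the constant Marker = -6.
Dose = 2Gene - 5  [with Gene=6]  = 7
Enzyme = Dose - 3Gene + 3  [with Dose=7, Gene=6]  = -8
Response = Gene*Dose  [with Gene=6, Dose=7]  = 42
Toxicity = |Gene - Response|  [with Gene=6, Response=42]  = 36
Outcome = -2Toxicity - Marker - 2Enzyme  [with Toxicity=36, Marker=-6, Enzyme=-8]  = -50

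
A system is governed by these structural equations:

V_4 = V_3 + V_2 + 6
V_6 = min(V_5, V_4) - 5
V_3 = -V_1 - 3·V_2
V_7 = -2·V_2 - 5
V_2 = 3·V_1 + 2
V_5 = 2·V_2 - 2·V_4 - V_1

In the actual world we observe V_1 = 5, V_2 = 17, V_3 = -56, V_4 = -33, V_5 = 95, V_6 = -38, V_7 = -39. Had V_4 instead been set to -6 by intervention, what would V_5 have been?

41

Intervening sets V_4 = -6 and removes its equation (V_4 = V_3 + V_2 + 6).
V_2 = 3·V_1 + 2  [with V_1=5]  = 17
V_5 = 2·V_2 - 2·V_4 - V_1  [with V_2=17, V_4=-6, V_1=5]  = 41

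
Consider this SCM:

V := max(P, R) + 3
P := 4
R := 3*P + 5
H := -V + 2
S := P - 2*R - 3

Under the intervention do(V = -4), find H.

do(V=-4) replaces the equation V := max(P, R) + 3 with the constant V = -4.
H = -V + 2  [with V=-4]  = 6

6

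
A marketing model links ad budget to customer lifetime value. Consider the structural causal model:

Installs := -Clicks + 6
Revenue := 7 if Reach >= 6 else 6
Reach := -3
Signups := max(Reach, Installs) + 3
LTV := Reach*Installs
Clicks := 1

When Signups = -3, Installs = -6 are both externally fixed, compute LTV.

The joint intervention fixes Signups = -3, Installs = -6, removing each variable's own equation.
LTV = Reach*Installs  [with Reach=-3, Installs=-6]  = 18

18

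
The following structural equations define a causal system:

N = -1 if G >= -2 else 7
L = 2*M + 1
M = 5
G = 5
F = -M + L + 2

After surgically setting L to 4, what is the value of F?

Intervening sets L = 4 and removes its equation (L = 2*M + 1).
F = -M + L + 2  [with M=5, L=4]  = 1

1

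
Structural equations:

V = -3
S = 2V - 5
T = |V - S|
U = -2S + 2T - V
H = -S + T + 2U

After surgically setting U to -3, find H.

Intervening sets U = -3 and removes its equation (U = -2S + 2T - V).
S = 2V - 5  [with V=-3]  = -11
T = |V - S|  [with V=-3, S=-11]  = 8
H = -S + T + 2U  [with S=-11, T=8, U=-3]  = 13

13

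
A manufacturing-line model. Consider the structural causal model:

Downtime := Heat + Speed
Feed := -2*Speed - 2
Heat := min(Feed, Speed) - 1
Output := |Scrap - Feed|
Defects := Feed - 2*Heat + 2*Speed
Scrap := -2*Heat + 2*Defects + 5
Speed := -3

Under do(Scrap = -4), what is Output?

The intervention breaks the incoming arrows to Scrap: Scrap := -2*Heat + 2*Defects + 5 no longer applies, and Scrap = -4.
Feed = -2*Speed - 2  [with Speed=-3]  = 4
Output = |Scrap - Feed|  [with Scrap=-4, Feed=4]  = 8

8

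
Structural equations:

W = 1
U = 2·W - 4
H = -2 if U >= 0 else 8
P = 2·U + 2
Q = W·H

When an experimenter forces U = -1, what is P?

Under do(U=-1), the mechanism U = 2·W - 4 is discarded; U is fixed at -1.
P = 2·U + 2  [with U=-1]  = 0

0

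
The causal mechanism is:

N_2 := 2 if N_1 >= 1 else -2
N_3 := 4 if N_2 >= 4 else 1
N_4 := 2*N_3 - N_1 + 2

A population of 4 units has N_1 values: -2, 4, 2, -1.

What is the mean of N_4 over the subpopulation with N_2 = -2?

5.5

Observing N_2=-2 restricts to units where N_2's equation naturally yields -2: N_1 ∈ {-2, -1}. In that subpopulation N_4 = 6, 5, mean 5.5.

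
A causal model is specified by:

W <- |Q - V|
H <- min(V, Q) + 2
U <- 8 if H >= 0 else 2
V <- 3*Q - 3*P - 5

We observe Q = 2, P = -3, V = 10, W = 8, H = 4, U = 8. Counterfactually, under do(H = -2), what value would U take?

2

The intervention breaks the incoming arrows to H: H <- min(V, Q) + 2 no longer applies, and H = -2.
U = 8 if H >= 0 else 2  [with H=-2]  = 2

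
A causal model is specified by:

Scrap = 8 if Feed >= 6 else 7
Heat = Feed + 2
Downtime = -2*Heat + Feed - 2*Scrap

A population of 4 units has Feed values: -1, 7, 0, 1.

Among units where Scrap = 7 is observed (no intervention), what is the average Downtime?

-18

Observing Scrap=7 restricts to units where Scrap's equation naturally yields 7: Feed ∈ {-1, 0, 1}. In that subpopulation Downtime = -17, -18, -19, mean -18.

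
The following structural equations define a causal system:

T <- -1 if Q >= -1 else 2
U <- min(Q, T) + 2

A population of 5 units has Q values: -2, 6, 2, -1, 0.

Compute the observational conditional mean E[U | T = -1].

Conditioning on T=-1 selects the 4 unit(s) with Q ∈ {6, 2, -1, 0}. Their U values: 1, 1, 1, 1. Mean = 1.

1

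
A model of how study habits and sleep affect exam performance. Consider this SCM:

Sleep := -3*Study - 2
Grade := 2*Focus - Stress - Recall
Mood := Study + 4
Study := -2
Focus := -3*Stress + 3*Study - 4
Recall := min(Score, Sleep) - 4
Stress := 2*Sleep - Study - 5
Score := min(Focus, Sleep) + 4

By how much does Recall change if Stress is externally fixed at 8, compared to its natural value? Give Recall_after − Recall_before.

-9

The intervention breaks the incoming arrows to Stress: Stress := 2*Sleep - Study - 5 no longer applies, and Stress = 8.
Sleep = -3*Study - 2  [with Study=-2]  = 4
Focus = -3*Stress + 3*Study - 4  [with Stress=8, Study=-2]  = -34
Score = min(Focus, Sleep) + 4  [with Focus=-34, Sleep=4]  = -30
Recall = min(Score, Sleep) - 4  [with Score=-30, Sleep=4]  = -34
Without intervention: Sleep = -3*Study - 2  [with Study=-2]  = 4; Stress = 2*Sleep - Study - 5  [with Sleep=4, Study=-2]  = 5; Focus = -3*Stress + 3*Study - 4  [with Stress=5, Study=-2]  = -25; Score = min(Focus, Sleep) + 4  [with Focus=-25, Sleep=4]  = -21; Recall = min(Score, Sleep) - 4  [with Score=-21, Sleep=4]  = -25.
Change = -34 − (-25) = -9.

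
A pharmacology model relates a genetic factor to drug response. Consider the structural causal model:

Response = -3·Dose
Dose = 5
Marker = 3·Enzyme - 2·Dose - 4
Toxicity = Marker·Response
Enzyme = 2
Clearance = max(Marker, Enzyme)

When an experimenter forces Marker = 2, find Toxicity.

do(Marker=2) replaces the equation Marker = 3·Enzyme - 2·Dose - 4 with the constant Marker = 2.
Response = -3·Dose  [with Dose=5]  = -15
Toxicity = Marker·Response  [with Marker=2, Response=-15]  = -30

-30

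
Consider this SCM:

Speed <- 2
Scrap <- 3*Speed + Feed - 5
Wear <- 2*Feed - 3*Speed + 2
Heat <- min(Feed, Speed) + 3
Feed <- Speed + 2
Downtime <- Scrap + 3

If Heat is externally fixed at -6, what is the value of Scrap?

do(Heat=-6) replaces the equation Heat <- min(Feed, Speed) + 3 with the constant Heat = -6.
Scrap is not downstream of the intervention, so its value is determined by the original equations.
Feed = Speed + 2  [with Speed=2]  = 4
Scrap = 3*Speed + Feed - 5  [with Speed=2, Feed=4]  = 5

5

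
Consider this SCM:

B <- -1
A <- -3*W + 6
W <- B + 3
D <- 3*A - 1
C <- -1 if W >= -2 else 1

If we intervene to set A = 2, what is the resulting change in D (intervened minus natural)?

The intervention breaks the incoming arrows to A: A <- -3*W + 6 no longer applies, and A = 2.
D = 3*A - 1  [with A=2]  = 5
Without intervention: W = B + 3  [with B=-1]  = 2; A = -3*W + 6  [with W=2]  = 0; D = 3*A - 1  [with A=0]  = -1.
Change = 5 − (-1) = 6.

6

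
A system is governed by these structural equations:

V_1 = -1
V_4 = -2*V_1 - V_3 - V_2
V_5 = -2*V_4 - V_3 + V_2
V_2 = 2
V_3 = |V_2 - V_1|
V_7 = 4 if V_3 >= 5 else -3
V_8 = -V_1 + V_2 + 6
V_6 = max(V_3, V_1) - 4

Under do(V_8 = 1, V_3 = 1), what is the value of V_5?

The joint intervention fixes V_8 = 1, V_3 = 1, removing each variable's own equation.
V_4 = -2*V_1 - V_3 - V_2  [with V_1=-1, V_3=1, V_2=2]  = -1
V_5 = -2*V_4 - V_3 + V_2  [with V_4=-1, V_3=1, V_2=2]  = 3

3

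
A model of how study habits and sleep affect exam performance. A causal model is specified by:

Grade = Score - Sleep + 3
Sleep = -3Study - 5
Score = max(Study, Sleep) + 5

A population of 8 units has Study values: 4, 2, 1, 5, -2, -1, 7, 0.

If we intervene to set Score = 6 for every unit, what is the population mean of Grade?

The intervention sets Score=6 in all 8 units regardless of Study. Recomputing Grade per unit gives 26, 20, 17, 29, 8, 11, 35, 14; average 20.

20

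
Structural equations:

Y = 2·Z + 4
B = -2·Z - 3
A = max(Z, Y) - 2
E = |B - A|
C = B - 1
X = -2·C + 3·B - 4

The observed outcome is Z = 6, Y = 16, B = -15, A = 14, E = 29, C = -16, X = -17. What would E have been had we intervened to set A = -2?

Intervening sets A = -2 and removes its equation (A = max(Z, Y) - 2).
B = -2·Z - 3  [with Z=6]  = -15
E = |B - A|  [with B=-15, A=-2]  = 13

13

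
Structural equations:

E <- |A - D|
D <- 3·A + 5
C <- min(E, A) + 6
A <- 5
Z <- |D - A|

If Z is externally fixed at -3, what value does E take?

15

The intervention breaks the incoming arrows to Z: Z <- |D - A| no longer applies, and Z = -3.
E is not downstream of the intervention, so its value is determined by the original equations.
D = 3·A + 5  [with A=5]  = 20
E = |A - D|  [with A=5, D=20]  = 15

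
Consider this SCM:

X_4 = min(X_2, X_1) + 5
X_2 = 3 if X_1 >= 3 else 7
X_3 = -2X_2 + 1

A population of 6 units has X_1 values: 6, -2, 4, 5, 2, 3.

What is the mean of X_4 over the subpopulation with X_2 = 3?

8

Observing X_2=3 restricts to units where X_2's equation naturally yields 3: X_1 ∈ {6, 4, 5, 3}. In that subpopulation X_4 = 8, 8, 8, 8, mean 8.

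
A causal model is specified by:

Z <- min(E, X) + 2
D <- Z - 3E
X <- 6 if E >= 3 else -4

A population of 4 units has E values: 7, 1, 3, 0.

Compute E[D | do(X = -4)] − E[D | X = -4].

do(X=-4) breaks X's dependence on E. With X=-4 fixed, D across the units is -23, -5, -11, -2, mean -10.25.
Conditioning on X=-4 selects the 2 unit(s) with E ∈ {1, 0}. Their D values: -5, -2. Mean = -3.5.
Difference = -10.25 − (-3.5) = -6.75.

-6.75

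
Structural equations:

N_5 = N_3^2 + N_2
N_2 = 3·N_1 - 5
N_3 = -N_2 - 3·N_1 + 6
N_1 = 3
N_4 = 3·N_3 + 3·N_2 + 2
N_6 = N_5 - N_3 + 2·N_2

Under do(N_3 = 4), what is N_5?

do(N_3=4) replaces the equation N_3 = -N_2 - 3·N_1 + 6 with the constant N_3 = 4.
N_2 = 3·N_1 - 5  [with N_1=3]  = 4
N_5 = N_3^2 + N_2  [with N_3=4, N_2=4]  = 20

20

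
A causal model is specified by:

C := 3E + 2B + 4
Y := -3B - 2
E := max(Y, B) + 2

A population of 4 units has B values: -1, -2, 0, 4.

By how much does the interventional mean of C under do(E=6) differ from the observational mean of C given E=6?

-1.5

The intervention sets E=6 in all 4 units regardless of B. Recomputing C per unit gives 20, 18, 22, 30; average 22.5.
Observing E=6 restricts to units where E's equation naturally yields 6: B ∈ {-2, 4}. In that subpopulation C = 18, 30, mean 24.
Difference = 22.5 − 24 = -1.5.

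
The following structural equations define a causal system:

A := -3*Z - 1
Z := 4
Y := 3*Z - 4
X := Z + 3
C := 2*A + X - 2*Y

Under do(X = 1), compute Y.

The intervention breaks the incoming arrows to X: X := Z + 3 no longer applies, and X = 1.
Since Y is not a descendant of the intervened variable, it is unaffected.
Y = 3*Z - 4  [with Z=4]  = 8

8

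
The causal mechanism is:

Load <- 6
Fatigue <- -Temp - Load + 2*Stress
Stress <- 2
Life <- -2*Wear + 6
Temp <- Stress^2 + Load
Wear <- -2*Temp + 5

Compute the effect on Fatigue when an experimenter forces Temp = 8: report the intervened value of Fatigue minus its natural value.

do(Temp=8) replaces the equation Temp <- Stress^2 + Load with the constant Temp = 8.
Fatigue = -Temp - Load + 2*Stress  [with Temp=8, Load=6, Stress=2]  = -10
Without intervention: Temp = Stress^2 + Load  [with Stress=2, Load=6]  = 10; Fatigue = -Temp - Load + 2*Stress  [with Temp=10, Load=6, Stress=2]  = -12.
Change = -10 − (-12) = 2.

2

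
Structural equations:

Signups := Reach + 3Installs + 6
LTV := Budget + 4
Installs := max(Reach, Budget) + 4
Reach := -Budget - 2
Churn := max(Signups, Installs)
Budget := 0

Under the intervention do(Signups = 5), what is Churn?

5

Intervening sets Signups = 5 and removes its equation (Signups := Reach + 3Installs + 6).
Reach = -Budget - 2  [with Budget=0]  = -2
Installs = max(Reach, Budget) + 4  [with Reach=-2, Budget=0]  = 4
Churn = max(Signups, Installs)  [with Signups=5, Installs=4]  = 5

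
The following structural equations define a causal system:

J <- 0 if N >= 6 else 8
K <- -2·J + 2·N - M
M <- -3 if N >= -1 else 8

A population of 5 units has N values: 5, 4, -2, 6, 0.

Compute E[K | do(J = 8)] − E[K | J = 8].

do(J=8) breaks J's dependence on N. With J=8 fixed, K across the units is -3, -5, -28, -1, -13, mean -10.
Observing J=8 restricts to units where J's equation naturally yields 8: N ∈ {5, 4, -2, 0}. In that subpopulation K = -3, -5, -28, -13, mean -12.25.
Difference = -10 − (-12.25) = 2.25.

2.25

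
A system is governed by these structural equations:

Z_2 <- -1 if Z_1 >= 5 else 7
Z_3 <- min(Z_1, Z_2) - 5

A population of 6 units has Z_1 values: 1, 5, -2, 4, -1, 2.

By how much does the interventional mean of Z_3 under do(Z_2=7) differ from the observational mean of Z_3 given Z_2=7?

0.7

do(Z_2=7) breaks Z_2's dependence on Z_1. With Z_2=7 fixed, Z_3 across the units is -4, 0, -7, -1, -6, -3, mean -3.5.
Conditioning on Z_2=7 selects the 5 unit(s) with Z_1 ∈ {1, -2, 4, -1, 2}. Their Z_3 values: -4, -7, -1, -6, -3. Mean = -4.2.
Difference = -3.5 − (-4.2) = 0.7.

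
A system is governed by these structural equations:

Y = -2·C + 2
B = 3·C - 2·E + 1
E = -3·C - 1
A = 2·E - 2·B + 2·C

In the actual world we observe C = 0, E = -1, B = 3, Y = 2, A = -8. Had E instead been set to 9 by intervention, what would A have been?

do(E=9) replaces the equation E = -3·C - 1 with the constant E = 9.
B = 3·C - 2·E + 1  [with C=0, E=9]  = -17
A = 2·E - 2·B + 2·C  [with E=9, B=-17, C=0]  = 52

52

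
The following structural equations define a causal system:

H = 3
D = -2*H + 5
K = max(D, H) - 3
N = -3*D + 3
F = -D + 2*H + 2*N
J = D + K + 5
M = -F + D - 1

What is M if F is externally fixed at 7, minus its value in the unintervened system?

Under do(F=7), the mechanism F = -D + 2*H + 2*N is discarded; F is fixed at 7.
D = -2*H + 5  [with H=3]  = -1
M = -F + D - 1  [with F=7, D=-1]  = -9
Without intervention: D = -2*H + 5  [with H=3]  = -1; N = -3*D + 3  [with D=-1]  = 6; F = -D + 2*H + 2*N  [with D=-1, H=3, N=6]  = 19; M = -F + D - 1  [with F=19, D=-1]  = -21.
Change = -9 − (-21) = 12.

12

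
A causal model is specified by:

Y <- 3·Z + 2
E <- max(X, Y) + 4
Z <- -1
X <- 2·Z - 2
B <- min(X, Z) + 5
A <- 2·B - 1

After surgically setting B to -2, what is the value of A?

-5

The intervention breaks the incoming arrows to B: B <- min(X, Z) + 5 no longer applies, and B = -2.
A = 2·B - 1  [with B=-2]  = -5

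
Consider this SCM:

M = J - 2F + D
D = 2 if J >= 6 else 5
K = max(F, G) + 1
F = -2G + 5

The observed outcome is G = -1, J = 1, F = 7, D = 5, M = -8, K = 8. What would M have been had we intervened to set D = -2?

Intervening sets D = -2 and removes its equation (D = 2 if J >= 6 else 5).
F = -2G + 5  [with G=-1]  = 7
M = J - 2F + D  [with J=1, F=7, D=-2]  = -15

-15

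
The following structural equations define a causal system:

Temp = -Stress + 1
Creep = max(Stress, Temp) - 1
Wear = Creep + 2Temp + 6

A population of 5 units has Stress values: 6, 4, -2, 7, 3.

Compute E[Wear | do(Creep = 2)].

Under do(Creep=2), Creep's equation is replaced by Creep=2 for every unit. Per-unit Wear: -2, 2, 14, -4, 4. Mean = 2.8.

2.8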